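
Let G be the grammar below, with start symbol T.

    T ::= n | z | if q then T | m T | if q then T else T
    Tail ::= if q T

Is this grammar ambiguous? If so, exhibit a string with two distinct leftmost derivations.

Witness: if q then if q then n else n

Derivation 1: T ⇒ if q then T ⇒ if q then if q then T else T ⇒ if q then if q then n else T ⇒ if q then if q then n else n
Derivation 2: T ⇒ if q then T else T ⇒ if q then if q then T else T ⇒ if q then if q then n else T ⇒ if q then if q then n else n

Two distinct leftmost derivations for the same string.

Ambiguous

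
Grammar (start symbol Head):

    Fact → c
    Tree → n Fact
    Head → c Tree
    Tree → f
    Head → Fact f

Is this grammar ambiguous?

Ambiguous

Witness: c f

Derivation 1: Head ⇒ c Tree ⇒ c f
Derivation 2: Head ⇒ Fact f ⇒ c f

Two distinct leftmost derivations for the same string.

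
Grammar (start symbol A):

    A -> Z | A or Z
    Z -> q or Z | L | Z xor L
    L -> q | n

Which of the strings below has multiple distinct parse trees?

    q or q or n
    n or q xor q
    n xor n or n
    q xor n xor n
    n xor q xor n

q or q or n

q or q or n: 4 trees
n or q xor q: 1 tree
n xor n or n: 1 tree
q xor n xor n: 1 tree
n xor q xor n: 1 tree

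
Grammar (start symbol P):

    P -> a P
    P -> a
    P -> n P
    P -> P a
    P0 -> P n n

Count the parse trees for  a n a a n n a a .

8

Parse trees for a n a a n n a a:
  [P a [P n [P a [P a [P n [P n [P a [P a]]]]]]]]
  [P a [P n [P a [P a [P n [P n [P [P a] a]]]]]]]
  [P a [P n [P a [P a [P n [P [P n [P a]] a]]]]]]
  [P a [P n [P a [P a [P [P n [P n [P a]]] a]]]]]
  [P a [P n [P a [P [P a [P n [P n [P a]]]] a]]]]
  [P a [P n [P [P a [P a [P n [P n [P a]]]]] a]]]
  [P a [P [P n [P a [P a [P n [P n [P a]]]]]] a]]
  [P [P a [P n [P a [P a [P n [P n [P a]]]]]]] a]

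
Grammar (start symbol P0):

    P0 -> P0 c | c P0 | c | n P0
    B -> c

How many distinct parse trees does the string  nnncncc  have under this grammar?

Parse trees for nnncncc:
  [P0 [P0 n [P0 n [P0 n [P0 c [P0 n [P0 c]]]]]] c]
  [P0 n [P0 [P0 n [P0 n [P0 c [P0 n [P0 c]]]]] c]]
  [P0 n [P0 n [P0 [P0 n [P0 c [P0 n [P0 c]]]] c]]]
  [P0 n [P0 n [P0 n [P0 [P0 c [P0 n [P0 c]]] c]]]]
  [P0 n [P0 n [P0 n [P0 c [P0 [P0 n [P0 c]] c]]]]]
  [P0 n [P0 n [P0 n [P0 c [P0 n [P0 [P0 c] c]]]]]]
  [P0 n [P0 n [P0 n [P0 c [P0 n [P0 c [P0 c]]]]]]]

7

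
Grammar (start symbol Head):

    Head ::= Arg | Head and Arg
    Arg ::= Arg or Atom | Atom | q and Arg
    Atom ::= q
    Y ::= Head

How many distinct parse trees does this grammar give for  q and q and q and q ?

Parse trees for q and q and q and q:
  [Head [Arg q and [Arg q and [Arg q and [Arg [Atom q]]]]]]
  [Head [Head [Arg [Atom q]]] and [Arg q and [Arg q and [Arg [Atom q]]]]]
  [Head [Head [Arg q and [Arg [Atom q]]]] and [Arg q and [Arg [Atom q]]]]
  [Head [Head [Head [Arg [Atom q]]] and [Arg [Atom q]]] and [Arg q and [Arg [Atom q]]]]
  [Head [Head [Arg q and [Arg q and [Arg [Atom q]]]]] and [Arg [Atom q]]]
  [Head [Head [Head [Arg [Atom q]]] and [Arg q and [Arg [Atom q]]]] and [Arg [Atom q]]]
  [Head [Head [Head [Arg q and [Arg [Atom q]]]] and [Arg [Atom q]]] and [Arg [Atom q]]]
  [Head [Head [Head [Head [Arg [Atom q]]] and [Arg [Atom q]]] and [Arg [Atom q]]] and [Arg [Atom q]]]

8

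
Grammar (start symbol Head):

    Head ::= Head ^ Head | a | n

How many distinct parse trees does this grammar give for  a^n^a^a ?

5

Parse trees for a^n^a^a:
  [Head [Head a] ^ [Head [Head n] ^ [Head [Head a] ^ [Head a]]]]
  [Head [Head a] ^ [Head [Head [Head n] ^ [Head a]] ^ [Head a]]]
  [Head [Head [Head a] ^ [Head n]] ^ [Head [Head a] ^ [Head a]]]
  [Head [Head [Head a] ^ [Head [Head n] ^ [Head a]]] ^ [Head a]]
  [Head [Head [Head [Head a] ^ [Head n]] ^ [Head a]] ^ [Head a]]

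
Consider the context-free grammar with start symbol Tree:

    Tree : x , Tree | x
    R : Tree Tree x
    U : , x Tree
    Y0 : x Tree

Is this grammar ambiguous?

Unambiguous

(R, U, Y0 are unreachable from Tree, so their rules don't affect L(Tree).) The reachable grammar is A → atom sep A | atom. Each atom is followed by either the separator (recurse) or end-of-string (stop) — no choice point.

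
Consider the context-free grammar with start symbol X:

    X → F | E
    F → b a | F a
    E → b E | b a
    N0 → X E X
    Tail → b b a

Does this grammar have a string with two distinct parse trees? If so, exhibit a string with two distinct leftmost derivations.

Ambiguous

Witness: b a

Derivation 1: X ⇒ F ⇒ b a
Derivation 2: X ⇒ E ⇒ b a

Two distinct leftmost derivations for the same string.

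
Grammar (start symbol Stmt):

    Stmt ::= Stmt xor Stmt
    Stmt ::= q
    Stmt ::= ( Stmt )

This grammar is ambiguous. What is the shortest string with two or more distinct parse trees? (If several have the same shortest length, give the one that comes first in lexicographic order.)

q xor q xor q

length 1: no string has ≥2 trees
length 3: no string has ≥2 trees
length 5: q xor q xor q has 2 parse trees

Two derivations of q xor q xor q:
  Stmt ⇒ Stmt xor Stmt ⇒ Stmt xor Stmt xor Stmt ⇒ q xor Stmt xor Stmt ⇒ q xor q xor Stmt ⇒ q xor q xor q
  Stmt ⇒ Stmt xor Stmt ⇒ q xor Stmt ⇒ q xor Stmt xor Stmt ⇒ q xor q xor Stmt ⇒ q xor q xor q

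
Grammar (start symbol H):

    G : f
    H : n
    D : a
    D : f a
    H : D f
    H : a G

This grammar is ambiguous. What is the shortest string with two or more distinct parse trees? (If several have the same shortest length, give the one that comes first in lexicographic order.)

length 1: no string has ≥2 trees
length 2: a f has 2 parse trees

Two derivations of a f:
  H ⇒ D f ⇒ a f
  H ⇒ a G ⇒ a f

a f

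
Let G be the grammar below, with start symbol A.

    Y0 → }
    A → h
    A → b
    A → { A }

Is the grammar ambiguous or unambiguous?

Unambiguous

Only A is reachable from A; ignoring the rest: L(A) is { openⁿ atom closeⁿ : n ≥ 0 }. The bracket depth fixes n, and the derivation is forced at every step.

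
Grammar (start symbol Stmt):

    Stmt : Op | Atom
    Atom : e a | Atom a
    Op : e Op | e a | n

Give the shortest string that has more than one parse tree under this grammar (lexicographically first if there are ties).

length 1: no string has ≥2 trees
length 2: e a has 2 parse trees

Two derivations of e a:
  Stmt ⇒ Op ⇒ e a
  Stmt ⇒ Atom ⇒ e a

e a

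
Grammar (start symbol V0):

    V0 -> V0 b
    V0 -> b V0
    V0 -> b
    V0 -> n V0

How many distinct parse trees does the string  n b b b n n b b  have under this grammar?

Parse trees for n b b b n n b b:
  [V0 [V0 n [V0 b [V0 b [V0 b [V0 n [V0 n [V0 b]]]]]]] b]
  [V0 n [V0 [V0 b [V0 b [V0 b [V0 n [V0 n [V0 b]]]]]] b]]
  [V0 n [V0 b [V0 [V0 b [V0 b [V0 n [V0 n [V0 b]]]]] b]]]
  [V0 n [V0 b [V0 b [V0 [V0 b [V0 n [V0 n [V0 b]]]] b]]]]
  [V0 n [V0 b [V0 b [V0 b [V0 [V0 n [V0 n [V0 b]]] b]]]]]
  [V0 n [V0 b [V0 b [V0 b [V0 n [V0 [V0 n [V0 b]] b]]]]]]
  [V0 n [V0 b [V0 b [V0 b [V0 n [V0 n [V0 [V0 b] b]]]]]]]
  [V0 n [V0 b [V0 b [V0 b [V0 n [V0 n [V0 b [V0 b]]]]]]]]

8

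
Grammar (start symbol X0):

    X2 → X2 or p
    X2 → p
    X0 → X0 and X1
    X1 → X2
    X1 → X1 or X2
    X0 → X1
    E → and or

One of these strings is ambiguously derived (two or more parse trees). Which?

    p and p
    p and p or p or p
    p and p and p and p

p and p: 1 tree
p and p or p or p: 4 trees
p and p and p and p: 1 tree

p and p or p or p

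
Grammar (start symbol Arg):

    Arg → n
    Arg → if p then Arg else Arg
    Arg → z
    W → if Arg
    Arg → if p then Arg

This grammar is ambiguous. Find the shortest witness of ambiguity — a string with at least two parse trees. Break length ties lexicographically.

if p then if p then n else n

length 1: no string has ≥2 trees
length 4: no string has ≥2 trees
length 6: no string has ≥2 trees
length 7: no string has ≥2 trees
length 9: if p then if p then n else n has 2 parse trees

Two derivations of if p then if p then n else n:
  Arg ⇒ if p then Arg else Arg ⇒ if p then if p then Arg else Arg ⇒ if p then if p then n else Arg ⇒ if p then if p then n else n
  Arg ⇒ if p then Arg ⇒ if p then if p then Arg else Arg ⇒ if p then if p then n else Arg ⇒ if p then if p then n else n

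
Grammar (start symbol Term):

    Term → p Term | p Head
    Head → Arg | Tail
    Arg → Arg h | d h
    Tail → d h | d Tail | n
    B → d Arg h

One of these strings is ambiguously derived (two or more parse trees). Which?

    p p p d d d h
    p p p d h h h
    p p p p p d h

p p p d d d h: 1 tree
p p p d h h h: 1 tree
p p p p p d h: 2 trees

p p p p p d h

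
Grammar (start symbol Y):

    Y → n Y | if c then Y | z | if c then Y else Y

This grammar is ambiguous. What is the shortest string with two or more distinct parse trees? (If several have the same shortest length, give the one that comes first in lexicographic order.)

length 1: no string has ≥2 trees
length 2: no string has ≥2 trees
length 3: no string has ≥2 trees
length 4: no string has ≥2 trees
length 5: no string has ≥2 trees
length 6: no string has ≥2 trees
length 7: no string has ≥2 trees
length 8: no string has ≥2 trees
length 9: if c then if c then z else z has 2 parse trees

Two derivations of if c then if c then z else z:
  Y ⇒ if c then Y ⇒ if c then if c then Y else Y ⇒ if c then if c then z else Y ⇒ if c then if c then z else z
  Y ⇒ if c then Y else Y ⇒ if c then if c then Y else Y ⇒ if c then if c then z else Y ⇒ if c then if c then z else z

if c then if c then z else z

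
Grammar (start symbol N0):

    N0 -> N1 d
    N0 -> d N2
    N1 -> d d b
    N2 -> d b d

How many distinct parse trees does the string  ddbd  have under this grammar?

Parse trees for ddbd:
  [N0 [N1 d d b] d]
  [N0 d [N2 d b d]]

2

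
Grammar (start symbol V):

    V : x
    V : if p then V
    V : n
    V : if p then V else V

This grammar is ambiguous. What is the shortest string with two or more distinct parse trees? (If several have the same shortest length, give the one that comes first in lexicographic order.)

length 1: no string has ≥2 trees
length 4: no string has ≥2 trees
length 6: no string has ≥2 trees
length 7: no string has ≥2 trees
length 9: if p then if p then n else n has 2 parse trees

Two derivations of if p then if p then n else n:
  V ⇒ if p then V ⇒ if p then if p then V else V ⇒ if p then if p then n else V ⇒ if p then if p then n else n
  V ⇒ if p then V else V ⇒ if p then if p then V else V ⇒ if p then if p then n else V ⇒ if p then if p then n else n

if p then if p then n else n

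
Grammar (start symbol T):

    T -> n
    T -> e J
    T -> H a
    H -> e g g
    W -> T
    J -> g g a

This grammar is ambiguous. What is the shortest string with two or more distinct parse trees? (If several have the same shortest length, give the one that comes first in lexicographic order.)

e g g a

length 1: no string has ≥2 trees
length 4: e g g a has 2 parse trees

Two derivations of e g g a:
  T ⇒ e J ⇒ e g g a
  T ⇒ H a ⇒ e g g a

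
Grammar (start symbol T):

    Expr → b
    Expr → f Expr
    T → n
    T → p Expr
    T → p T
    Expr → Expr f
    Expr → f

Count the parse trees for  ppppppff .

Parse trees for ppppppff:
  [T p [T p [T p [T p [T p [T p [Expr f [Expr f]]]]]]]]
  [T p [T p [T p [T p [T p [T p [Expr [Expr f] f]]]]]]]

2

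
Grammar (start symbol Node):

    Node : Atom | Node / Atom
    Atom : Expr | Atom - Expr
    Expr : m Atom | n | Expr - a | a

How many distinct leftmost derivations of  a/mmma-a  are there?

Parse trees for a/mmma-a:
  [Node [Node [Atom [Expr a]]] / [Atom [Expr m [Atom [Expr m [Atom [Expr m [Atom [Expr [Expr a] - a]]]]]]]]]
  [Node [Node [Atom [Expr a]]] / [Atom [Expr m [Atom [Expr m [Atom [Expr m [Atom [Atom [Expr a]] - [Expr a]]]]]]]]]
  [Node [Node [Atom [Expr a]]] / [Atom [Expr m [Atom [Expr m [Atom [Expr [Expr m [Atom [Expr a]]] - a]]]]]]]
  [Node [Node [Atom [Expr a]]] / [Atom [Expr m [Atom [Expr m [Atom [Atom [Expr m [Atom [Expr a]]]] - [Expr a]]]]]]]
  [Node [Node [Atom [Expr a]]] / [Atom [Expr m [Atom [Expr [Expr m [Atom [Expr m [Atom [Expr a]]]]] - a]]]]]
  [Node [Node [Atom [Expr a]]] / [Atom [Expr m [Atom [Atom [Expr m [Atom [Expr m [Atom [Expr a]]]]]] - [Expr a]]]]]
  [Node [Node [Atom [Expr a]]] / [Atom [Expr [Expr m [Atom [Expr m [Atom [Expr m [Atom [Expr a]]]]]]] - a]]]
  [Node [Node [Atom [Expr a]]] / [Atom [Atom [Expr m [Atom [Expr m [Atom [Expr m [Atom [Expr a]]]]]]]] - [Expr a]]]

8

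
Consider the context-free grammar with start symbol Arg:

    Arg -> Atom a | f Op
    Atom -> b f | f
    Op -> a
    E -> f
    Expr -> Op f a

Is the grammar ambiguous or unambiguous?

Witness: f a

Derivation 1: Arg ⇒ Atom a ⇒ f a
Derivation 2: Arg ⇒ f Op ⇒ f a

Two distinct leftmost derivations for the same string.

Ambiguous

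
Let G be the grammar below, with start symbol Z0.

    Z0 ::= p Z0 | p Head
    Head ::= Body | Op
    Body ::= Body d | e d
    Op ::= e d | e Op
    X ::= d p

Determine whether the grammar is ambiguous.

Ambiguous

Witness: p e d

Derivation 1: Z0 ⇒ p Head ⇒ p Body ⇒ p e d
Derivation 2: Z0 ⇒ p Head ⇒ p Op ⇒ p e d

Two distinct leftmost derivations for the same string.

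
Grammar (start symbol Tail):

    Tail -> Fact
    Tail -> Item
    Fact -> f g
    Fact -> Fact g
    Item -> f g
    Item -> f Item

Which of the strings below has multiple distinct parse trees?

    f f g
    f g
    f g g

f f g: 1 tree
f g: 2 trees
f g g: 1 tree

f g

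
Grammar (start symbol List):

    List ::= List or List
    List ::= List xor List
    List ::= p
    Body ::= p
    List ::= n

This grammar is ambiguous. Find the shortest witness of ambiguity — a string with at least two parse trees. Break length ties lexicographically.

n or n or n

length 1: no string has ≥2 trees
length 3: no string has ≥2 trees
length 5: n or n or n has 2 parse trees

Two derivations of n or n or n:
  List ⇒ List or List ⇒ List or List or List ⇒ n or List or List ⇒ n or n or List ⇒ n or n or n
  List ⇒ List or List ⇒ n or List ⇒ n or List or List ⇒ n or n or List ⇒ n or n or n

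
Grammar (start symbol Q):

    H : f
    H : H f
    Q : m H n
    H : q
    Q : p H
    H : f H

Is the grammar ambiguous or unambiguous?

Ambiguous

Witness: p f f

Derivation 1: Q ⇒ p H ⇒ p H f ⇒ p f f
Derivation 2: Q ⇒ p H ⇒ p f H ⇒ p f f

Two distinct leftmost derivations for the same string.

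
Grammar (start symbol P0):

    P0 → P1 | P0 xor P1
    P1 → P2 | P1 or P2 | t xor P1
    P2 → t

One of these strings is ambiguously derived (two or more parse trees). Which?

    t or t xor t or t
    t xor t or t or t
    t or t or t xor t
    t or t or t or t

t xor t or t or t

t or t xor t or t: 1 tree
t xor t or t or t: 4 trees
t or t or t xor t: 1 tree
t or t or t or t: 1 tree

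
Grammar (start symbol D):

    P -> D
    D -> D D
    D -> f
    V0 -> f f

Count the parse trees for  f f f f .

5

Parse trees for f f f f:
  [D [D f] [D [D f] [D [D f] [D f]]]]
  [D [D f] [D [D [D f] [D f]] [D f]]]
  [D [D [D f] [D f]] [D [D f] [D f]]]
  [D [D [D f] [D [D f] [D f]]] [D f]]
  [D [D [D [D f] [D f]] [D f]] [D f]]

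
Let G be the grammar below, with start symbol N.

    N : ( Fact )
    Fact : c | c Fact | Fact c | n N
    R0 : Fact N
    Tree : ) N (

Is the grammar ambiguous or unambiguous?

Witness: ( c c )

Derivation 1: N ⇒ ( Fact ) ⇒ ( c Fact ) ⇒ ( c c )
Derivation 2: N ⇒ ( Fact ) ⇒ ( Fact c ) ⇒ ( c c )

Two distinct leftmost derivations for the same string.

Ambiguous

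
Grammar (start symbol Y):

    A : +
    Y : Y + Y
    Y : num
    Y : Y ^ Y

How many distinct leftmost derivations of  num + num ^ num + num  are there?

Parse trees for num + num ^ num + num:
  [Y [Y num] + [Y [Y [Y num] ^ [Y num]] + [Y num]]]
  [Y [Y num] + [Y [Y num] ^ [Y [Y num] + [Y num]]]]
  [Y [Y [Y num] + [Y [Y num] ^ [Y num]]] + [Y num]]
  [Y [Y [Y [Y num] + [Y num]] ^ [Y num]] + [Y num]]
  [Y [Y [Y num] + [Y num]] ^ [Y [Y num] + [Y num]]]

5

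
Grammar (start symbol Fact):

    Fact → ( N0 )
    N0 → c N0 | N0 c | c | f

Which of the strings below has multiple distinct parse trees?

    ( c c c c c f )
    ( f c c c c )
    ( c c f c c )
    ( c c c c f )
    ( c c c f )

( c c c c c f ): 1 tree
( f c c c c ): 1 tree
( c c f c c ): 6 trees
( c c c c f ): 1 tree
( c c c f ): 1 tree

( c c f c c )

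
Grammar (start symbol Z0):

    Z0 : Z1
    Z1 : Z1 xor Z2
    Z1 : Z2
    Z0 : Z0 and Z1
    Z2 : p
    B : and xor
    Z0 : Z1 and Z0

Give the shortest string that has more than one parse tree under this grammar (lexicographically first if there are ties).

length 1: no string has ≥2 trees
length 3: p and p has 2 parse trees

Two derivations of p and p:
  Z0 ⇒ Z0 and Z1 ⇒ Z1 and Z1 ⇒ Z2 and Z1 ⇒ p and Z1 ⇒ p and Z2 ⇒ p and p
  Z0 ⇒ Z1 and Z0 ⇒ Z2 and Z0 ⇒ p and Z0 ⇒ p and Z1 ⇒ p and Z2 ⇒ p and p

p and p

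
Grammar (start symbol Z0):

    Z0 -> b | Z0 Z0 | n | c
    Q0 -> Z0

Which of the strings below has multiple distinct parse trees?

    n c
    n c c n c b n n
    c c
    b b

n c: 1 tree
n c c n c b n n: 429 trees
c c: 1 tree
b b: 1 tree

n c c n c b n n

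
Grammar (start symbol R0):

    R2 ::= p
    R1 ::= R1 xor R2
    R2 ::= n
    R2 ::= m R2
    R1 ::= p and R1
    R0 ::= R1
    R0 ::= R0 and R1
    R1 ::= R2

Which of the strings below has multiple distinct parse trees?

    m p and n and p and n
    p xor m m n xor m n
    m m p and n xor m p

m p and n and p and n

m p and n and p and n: 2 trees
p xor m m n xor m n: 1 tree
m m p and n xor m p: 1 tree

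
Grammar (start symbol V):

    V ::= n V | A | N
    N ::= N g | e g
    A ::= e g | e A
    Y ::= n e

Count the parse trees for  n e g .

Parse trees for n e g:
  [V n [V [A e g]]]
  [V n [V [N e g]]]

2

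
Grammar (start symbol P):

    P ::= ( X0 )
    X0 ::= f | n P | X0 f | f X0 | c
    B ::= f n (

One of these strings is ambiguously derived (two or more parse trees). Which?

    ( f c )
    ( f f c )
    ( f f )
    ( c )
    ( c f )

( f f )

( f c ): 1 tree
( f f c ): 1 tree
( f f ): 2 trees
( c ): 1 tree
( c f ): 1 tree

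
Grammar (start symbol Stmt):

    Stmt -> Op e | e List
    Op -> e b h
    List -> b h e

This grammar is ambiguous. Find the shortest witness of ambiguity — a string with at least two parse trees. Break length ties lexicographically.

length 4: e b h e has 2 parse trees

Two derivations of e b h e:
  Stmt ⇒ Op e ⇒ e b h e
  Stmt ⇒ e List ⇒ e b h e

e b h e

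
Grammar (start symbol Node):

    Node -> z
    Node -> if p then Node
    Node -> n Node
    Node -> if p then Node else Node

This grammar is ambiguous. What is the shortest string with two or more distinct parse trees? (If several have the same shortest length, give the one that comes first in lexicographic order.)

if p then if p then z else z

length 1: no string has ≥2 trees
length 2: no string has ≥2 trees
length 3: no string has ≥2 trees
length 4: no string has ≥2 trees
length 5: no string has ≥2 trees
length 6: no string has ≥2 trees
length 7: no string has ≥2 trees
length 8: no string has ≥2 trees
length 9: if p then if p then z else z has 2 parse trees

Two derivations of if p then if p then z else z:
  Node ⇒ if p then Node ⇒ if p then if p then Node else Node ⇒ if p then if p then z else Node ⇒ if p then if p then z else z
  Node ⇒ if p then Node else Node ⇒ if p then if p then Node else Node ⇒ if p then if p then z else Node ⇒ if p then if p then z else z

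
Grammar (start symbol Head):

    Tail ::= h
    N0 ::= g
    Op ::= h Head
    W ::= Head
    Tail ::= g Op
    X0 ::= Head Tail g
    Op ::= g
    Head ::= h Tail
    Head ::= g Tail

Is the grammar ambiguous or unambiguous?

Unambiguous

Only Head, Tail, Op are reachable from Head; ignoring the rest: The reachable rules are right-linear with at most one rule per (nonterminal, next-terminal) pair. Each input token forces the next rule, so parsing is deterministic.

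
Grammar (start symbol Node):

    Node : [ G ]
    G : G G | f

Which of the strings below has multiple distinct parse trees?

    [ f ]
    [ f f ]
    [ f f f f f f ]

[ f ]: 1 tree
[ f f ]: 1 tree
[ f f f f f f ]: 42 trees

[ f f f f f f ]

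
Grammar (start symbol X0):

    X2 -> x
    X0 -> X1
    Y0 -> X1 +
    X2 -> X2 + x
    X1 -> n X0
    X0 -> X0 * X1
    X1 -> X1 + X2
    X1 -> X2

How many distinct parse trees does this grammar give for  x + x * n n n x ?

2

Parse trees for x + x * n n n x:
  [X0 [X0 [X1 [X1 [X2 x]] + [X2 x]]] * [X1 n [X0 [X1 n [X0 [X1 n [X0 [X1 [X2 x]]]]]]]]]
  [X0 [X0 [X1 [X2 [X2 x] + x]]] * [X1 n [X0 [X1 n [X0 [X1 n [X0 [X1 [X2 x]]]]]]]]]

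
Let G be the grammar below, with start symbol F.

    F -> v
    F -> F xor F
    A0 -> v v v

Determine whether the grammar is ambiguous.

Witness: v xor v xor v

Derivation 1: F ⇒ F xor F ⇒ v xor F ⇒ v xor F xor F ⇒ v xor v xor F ⇒ v xor v xor v
Derivation 2: F ⇒ F xor F ⇒ F xor F xor F ⇒ v xor F xor F ⇒ v xor v xor F ⇒ v xor v xor v

Two distinct leftmost derivations for the same string.

Ambiguous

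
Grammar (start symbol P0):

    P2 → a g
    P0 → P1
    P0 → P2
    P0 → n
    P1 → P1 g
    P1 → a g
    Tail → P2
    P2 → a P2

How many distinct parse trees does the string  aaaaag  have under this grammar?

1

Parse trees for aaaaag:
  [P0 [P2 a [P2 a [P2 a [P2 a [P2 a g]]]]]]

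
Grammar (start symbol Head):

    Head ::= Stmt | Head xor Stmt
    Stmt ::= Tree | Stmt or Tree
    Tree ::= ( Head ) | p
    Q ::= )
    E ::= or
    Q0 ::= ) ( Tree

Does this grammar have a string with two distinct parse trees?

Only Head, Stmt, Tree are reachable from Head; ignoring the rest: This is a standard precedence ladder (Head over Stmt over Tree), with each level left-recursive on its own operator ('xor' at Head, 'or' at Stmt). That structure is LR(1), hence unambiguous.

Unambiguous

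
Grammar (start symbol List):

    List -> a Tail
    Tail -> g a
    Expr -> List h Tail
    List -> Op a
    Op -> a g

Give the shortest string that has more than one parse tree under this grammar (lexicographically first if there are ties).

length 3: a g a has 2 parse trees

Two derivations of a g a:
  List ⇒ a Tail ⇒ a g a
  List ⇒ Op a ⇒ a g a

a g a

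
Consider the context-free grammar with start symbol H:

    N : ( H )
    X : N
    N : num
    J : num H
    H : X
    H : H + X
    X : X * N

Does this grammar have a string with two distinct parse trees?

Only H, X, N are reachable from H; ignoring the rest: This is a standard precedence ladder (H over X over N), with each level left-recursive on its own operator ('+' at H, '*' at X). That structure is LR(1), hence unambiguous.

Unambiguous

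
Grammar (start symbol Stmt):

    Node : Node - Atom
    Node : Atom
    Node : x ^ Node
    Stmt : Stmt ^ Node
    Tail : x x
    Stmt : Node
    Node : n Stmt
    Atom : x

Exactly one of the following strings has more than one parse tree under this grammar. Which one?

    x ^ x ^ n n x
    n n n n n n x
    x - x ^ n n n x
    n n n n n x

x ^ x ^ n n x: 4 trees
n n n n n n x: 1 tree
x - x ^ n n n x: 1 tree
n n n n n x: 1 tree

x ^ x ^ n n x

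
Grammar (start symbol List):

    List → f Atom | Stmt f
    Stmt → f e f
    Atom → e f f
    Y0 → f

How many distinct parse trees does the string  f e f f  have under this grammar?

Parse trees for f e f f:
  [List f [Atom e f f]]
  [List [Stmt f e f] f]

2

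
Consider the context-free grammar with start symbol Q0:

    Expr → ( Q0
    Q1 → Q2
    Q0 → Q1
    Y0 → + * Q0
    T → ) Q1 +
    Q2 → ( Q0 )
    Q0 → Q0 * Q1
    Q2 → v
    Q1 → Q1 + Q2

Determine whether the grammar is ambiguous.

Unambiguous

Only Q0, Q1, Q2 are reachable from Q0; ignoring the rest: The grammar is stratified — Q0 handles '*' (left-recursive), Q1 handles '+', Q2 atoms. Each operator has a fixed associativity and precedence level, so every string has one parse.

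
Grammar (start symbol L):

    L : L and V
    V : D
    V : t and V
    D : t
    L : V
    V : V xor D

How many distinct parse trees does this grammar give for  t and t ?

2

Parse trees for t and t:
  [L [L [V [D t]]] and [V [D t]]]
  [L [V t and [V [D t]]]]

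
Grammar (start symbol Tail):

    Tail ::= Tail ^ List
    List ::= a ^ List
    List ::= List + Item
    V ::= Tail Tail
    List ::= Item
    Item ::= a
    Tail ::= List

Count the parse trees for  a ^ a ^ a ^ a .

Parse trees for a ^ a ^ a ^ a:
  [Tail [Tail [List [Item a]]] ^ [List a ^ [List a ^ [List [Item a]]]]]
  [Tail [Tail [Tail [List [Item a]]] ^ [List [Item a]]] ^ [List a ^ [List [Item a]]]]
  [Tail [Tail [List a ^ [List [Item a]]]] ^ [List a ^ [List [Item a]]]]
  [Tail [Tail [Tail [List [Item a]]] ^ [List a ^ [List [Item a]]]] ^ [List [Item a]]]
  [Tail [Tail [Tail [Tail [List [Item a]]] ^ [List [Item a]]] ^ [List [Item a]]] ^ [List [Item a]]]
  [Tail [Tail [Tail [List a ^ [List [Item a]]]] ^ [List [Item a]]] ^ [List [Item a]]]
  [Tail [Tail [List a ^ [List a ^ [List [Item a]]]]] ^ [List [Item a]]]
  [Tail [List a ^ [List a ^ [List a ^ [List [Item a]]]]]]

8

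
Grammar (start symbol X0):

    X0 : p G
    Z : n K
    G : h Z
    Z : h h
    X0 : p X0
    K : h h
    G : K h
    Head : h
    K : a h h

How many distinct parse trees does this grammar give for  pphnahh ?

1

Parse trees for pphnahh:
  [X0 p [X0 p [G h [Z n [K a h h]]]]]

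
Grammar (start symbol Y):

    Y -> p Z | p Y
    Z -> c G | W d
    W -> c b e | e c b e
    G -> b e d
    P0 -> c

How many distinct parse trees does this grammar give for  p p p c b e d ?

Parse trees for p p p c b e d:
  [Y p [Y p [Y p [Z c [G b e d]]]]]
  [Y p [Y p [Y p [Z [W c b e] d]]]]

2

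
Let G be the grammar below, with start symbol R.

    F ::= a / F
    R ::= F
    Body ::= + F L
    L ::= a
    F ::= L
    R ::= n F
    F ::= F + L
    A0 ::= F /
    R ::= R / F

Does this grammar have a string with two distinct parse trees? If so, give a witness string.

Ambiguous

Witness: a / a

Derivation 1: R ⇒ F ⇒ a / F ⇒ a / L ⇒ a / a
Derivation 2: R ⇒ R / F ⇒ F / F ⇒ L / F ⇒ a / F ⇒ a / L ⇒ a / a

Two distinct leftmost derivations for the same string.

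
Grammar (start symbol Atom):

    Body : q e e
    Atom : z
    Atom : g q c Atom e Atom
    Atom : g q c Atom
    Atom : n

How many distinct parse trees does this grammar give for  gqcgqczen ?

Parse trees for gqcgqczen:
  [Atom g q c [Atom g q c [Atom z]] e [Atom n]]
  [Atom g q c [Atom g q c [Atom z] e [Atom n]]]

2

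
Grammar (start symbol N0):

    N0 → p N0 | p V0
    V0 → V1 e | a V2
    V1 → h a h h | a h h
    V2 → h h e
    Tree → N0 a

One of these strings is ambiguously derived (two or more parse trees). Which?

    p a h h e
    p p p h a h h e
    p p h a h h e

p a h h e

p a h h e: 2 trees
p p p h a h h e: 1 tree
p p h a h h e: 1 tree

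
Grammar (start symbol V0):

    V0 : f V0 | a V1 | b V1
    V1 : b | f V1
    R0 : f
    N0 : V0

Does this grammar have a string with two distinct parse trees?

Only V0, V1 are reachable from V0; ignoring the rest: Restricted to the reachable nonterminals, every rule has the form A → t or A → t B, and no two rules for the same A share a first terminal. The grammar encodes a DFA — one run per string.

Unambiguous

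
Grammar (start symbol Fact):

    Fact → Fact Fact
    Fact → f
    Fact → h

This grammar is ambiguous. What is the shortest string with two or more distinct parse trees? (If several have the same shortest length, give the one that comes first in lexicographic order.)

f f f

length 1: no string has ≥2 trees
length 2: no string has ≥2 trees
length 3: f f f has 2 parse trees

Two derivations of f f f:
  Fact ⇒ Fact Fact ⇒ Fact Fact Fact ⇒ f Fact Fact ⇒ f f Fact ⇒ f f f
  Fact ⇒ Fact Fact ⇒ f Fact ⇒ f Fact Fact ⇒ f f Fact ⇒ f f f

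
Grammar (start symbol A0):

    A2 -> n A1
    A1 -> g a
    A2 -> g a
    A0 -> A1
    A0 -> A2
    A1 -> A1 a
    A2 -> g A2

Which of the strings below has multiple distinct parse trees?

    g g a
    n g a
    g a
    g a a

g g a: 1 tree
n g a: 1 tree
g a: 2 trees
g a a: 1 tree

g a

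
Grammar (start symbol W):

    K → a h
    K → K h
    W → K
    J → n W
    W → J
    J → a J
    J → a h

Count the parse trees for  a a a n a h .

2

Parse trees for a a a n a h:
  [W [J a [J a [J a [J n [W [K a h]]]]]]]
  [W [J a [J a [J a [J n [W [J a h]]]]]]]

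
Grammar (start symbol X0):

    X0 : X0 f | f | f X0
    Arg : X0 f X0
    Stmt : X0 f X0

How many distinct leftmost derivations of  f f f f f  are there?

16

Parse trees for f f f f f (showing first 6 of 16):
  [X0 [X0 [X0 [X0 [X0 f] f] f] f] f]
  [X0 [X0 [X0 [X0 f [X0 f]] f] f] f]
  [X0 [X0 [X0 f [X0 [X0 f] f]] f] f]
  [X0 [X0 [X0 f [X0 f [X0 f]]] f] f]
  [X0 [X0 f [X0 [X0 [X0 f] f] f]] f]
  [X0 [X0 f [X0 [X0 f [X0 f]] f]] f]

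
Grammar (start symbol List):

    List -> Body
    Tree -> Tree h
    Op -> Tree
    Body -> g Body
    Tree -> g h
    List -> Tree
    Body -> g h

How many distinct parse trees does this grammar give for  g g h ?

Parse trees for g g h:
  [List [Body g [Body g h]]]

1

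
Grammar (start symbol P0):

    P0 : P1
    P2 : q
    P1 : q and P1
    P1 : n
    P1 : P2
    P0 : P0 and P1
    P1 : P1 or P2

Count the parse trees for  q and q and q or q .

7

Parse trees for q and q and q or q:
  [P0 [P1 q and [P1 q and [P1 [P1 [P2 q]] or [P2 q]]]]]
  [P0 [P1 q and [P1 [P1 q and [P1 [P2 q]]] or [P2 q]]]]
  [P0 [P1 [P1 q and [P1 q and [P1 [P2 q]]]] or [P2 q]]]
  [P0 [P0 [P1 [P2 q]]] and [P1 q and [P1 [P1 [P2 q]] or [P2 q]]]]
  [P0 [P0 [P1 [P2 q]]] and [P1 [P1 q and [P1 [P2 q]]] or [P2 q]]]
  [P0 [P0 [P1 q and [P1 [P2 q]]]] and [P1 [P1 [P2 q]] or [P2 q]]]
  [P0 [P0 [P0 [P1 [P2 q]]] and [P1 [P2 q]]] and [P1 [P1 [P2 q]] or [P2 q]]]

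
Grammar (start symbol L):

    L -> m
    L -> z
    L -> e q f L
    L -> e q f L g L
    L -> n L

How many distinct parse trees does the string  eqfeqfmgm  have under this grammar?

2

Parse trees for eqfeqfmgm:
  [L e q f [L e q f [L m] g [L m]]]
  [L e q f [L e q f [L m]] g [L m]]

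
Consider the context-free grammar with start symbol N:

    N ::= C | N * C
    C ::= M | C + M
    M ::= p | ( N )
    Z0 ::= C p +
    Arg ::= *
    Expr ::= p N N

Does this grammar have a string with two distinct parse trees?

Unambiguous

(Z0, Arg, Expr are unreachable from N, so their rules don't affect L(N).) This is a standard precedence ladder (N over C over M), with each level left-recursive on its own operator ('*' at N, '+' at C). That structure is LR(1), hence unambiguous.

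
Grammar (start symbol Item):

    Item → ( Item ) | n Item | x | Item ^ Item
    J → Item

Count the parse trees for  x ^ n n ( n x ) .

Parse trees for x ^ n n ( n x ):
  [Item [Item x] ^ [Item n [Item n [Item ( [Item n [Item x]] )]]]]

1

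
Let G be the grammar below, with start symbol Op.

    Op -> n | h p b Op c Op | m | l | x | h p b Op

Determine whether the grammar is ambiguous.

Ambiguous

Witness: h p b h p b l c l

Derivation 1: Op ⇒ h p b Op c Op ⇒ h p b h p b Op c Op ⇒ h p b h p b l c Op ⇒ h p b h p b l c l
Derivation 2: Op ⇒ h p b Op ⇒ h p b h p b Op c Op ⇒ h p b h p b l c Op ⇒ h p b h p b l c l

Two distinct leftmost derivations for the same string.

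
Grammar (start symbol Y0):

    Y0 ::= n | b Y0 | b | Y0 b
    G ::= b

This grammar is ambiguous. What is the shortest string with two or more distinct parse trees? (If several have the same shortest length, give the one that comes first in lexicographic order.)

b b

length 1: no string has ≥2 trees
length 2: b b has 2 parse trees

Two derivations of b b:
  Y0 ⇒ b Y0 ⇒ b b
  Y0 ⇒ Y0 b ⇒ b b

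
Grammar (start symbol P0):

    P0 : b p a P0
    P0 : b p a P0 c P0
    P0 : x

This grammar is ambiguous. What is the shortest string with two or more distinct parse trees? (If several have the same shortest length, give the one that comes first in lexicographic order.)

length 1: no string has ≥2 trees
length 4: no string has ≥2 trees
length 6: no string has ≥2 trees
length 7: no string has ≥2 trees
length 9: b p a b p a x c x has 2 parse trees

Two derivations of b p a b p a x c x:
  P0 ⇒ b p a P0 ⇒ b p a b p a P0 c P0 ⇒ b p a b p a x c P0 ⇒ b p a b p a x c x
  P0 ⇒ b p a P0 c P0 ⇒ b p a b p a P0 c P0 ⇒ b p a b p a x c P0 ⇒ b p a b p a x c x

b p a b p a x c x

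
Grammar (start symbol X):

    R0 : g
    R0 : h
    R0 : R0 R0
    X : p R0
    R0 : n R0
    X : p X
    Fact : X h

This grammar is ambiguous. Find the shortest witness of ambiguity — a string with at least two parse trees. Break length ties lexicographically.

p g g g

length 2: no string has ≥2 trees
length 3: no string has ≥2 trees
length 4: p g g g has 2 parse trees

Two derivations of p g g g:
  X ⇒ p R0 ⇒ p R0 R0 ⇒ p g R0 ⇒ p g R0 R0 ⇒ p g g R0 ⇒ p g g g
  X ⇒ p R0 ⇒ p R0 R0 ⇒ p R0 R0 R0 ⇒ p g R0 R0 ⇒ p g g R0 ⇒ p g g g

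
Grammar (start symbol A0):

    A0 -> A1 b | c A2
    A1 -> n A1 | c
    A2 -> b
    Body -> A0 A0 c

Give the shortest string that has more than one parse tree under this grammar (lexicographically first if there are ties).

length 2: c b has 2 parse trees

Two derivations of c b:
  A0 ⇒ A1 b ⇒ c b
  A0 ⇒ c A2 ⇒ c b

c b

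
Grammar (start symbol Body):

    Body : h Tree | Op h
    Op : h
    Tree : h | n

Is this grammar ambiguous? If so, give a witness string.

Witness: h h

Derivation 1: Body ⇒ h Tree ⇒ h h
Derivation 2: Body ⇒ Op h ⇒ h h

Two distinct leftmost derivations for the same string.

Ambiguous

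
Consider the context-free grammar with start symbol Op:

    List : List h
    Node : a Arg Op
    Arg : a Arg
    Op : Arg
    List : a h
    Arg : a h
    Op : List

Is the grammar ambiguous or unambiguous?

Witness: a h

Derivation 1: Op ⇒ Arg ⇒ a h
Derivation 2: Op ⇒ List ⇒ a h

Two distinct leftmost derivations for the same string.

Ambiguous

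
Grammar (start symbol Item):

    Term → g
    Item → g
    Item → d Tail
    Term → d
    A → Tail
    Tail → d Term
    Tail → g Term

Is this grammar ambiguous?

(A is unreachable from Item, so its rules don't affect L(Item).) Each reachable nonterminal has at most one production per leading terminal, and all productions are right-linear; the derivation is determined token-by-token.

Unambiguous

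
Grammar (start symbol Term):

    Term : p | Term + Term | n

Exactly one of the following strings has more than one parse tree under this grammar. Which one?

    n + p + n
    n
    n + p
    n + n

n + p + n

n + p + n: 2 trees
n: 1 tree
n + p: 1 tree
n + n: 1 tree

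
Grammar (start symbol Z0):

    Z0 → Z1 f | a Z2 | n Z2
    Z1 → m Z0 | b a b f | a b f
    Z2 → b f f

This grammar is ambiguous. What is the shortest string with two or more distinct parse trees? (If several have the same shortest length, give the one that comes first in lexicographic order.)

a b f f

length 4: a b f f has 2 parse trees

Two derivations of a b f f:
  Z0 ⇒ Z1 f ⇒ a b f f
  Z0 ⇒ a Z2 ⇒ a b f f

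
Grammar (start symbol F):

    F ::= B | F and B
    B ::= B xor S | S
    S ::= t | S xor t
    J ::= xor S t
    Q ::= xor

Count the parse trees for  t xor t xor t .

Parse trees for t xor t xor t:
  [F [B [B [S t]] xor [S [S t] xor t]]]
  [F [B [B [B [S t]] xor [S t]] xor [S t]]]
  [F [B [B [S [S t] xor t]] xor [S t]]]
  [F [B [S [S [S t] xor t] xor t]]]

4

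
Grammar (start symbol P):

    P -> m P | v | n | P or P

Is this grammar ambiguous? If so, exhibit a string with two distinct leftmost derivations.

Ambiguous

Witness: m n or n

Derivation 1: P ⇒ m P ⇒ m P or P ⇒ m n or P ⇒ m n or n
Derivation 2: P ⇒ P or P ⇒ m P or P ⇒ m n or P ⇒ m n or n

Two distinct leftmost derivations for the same string.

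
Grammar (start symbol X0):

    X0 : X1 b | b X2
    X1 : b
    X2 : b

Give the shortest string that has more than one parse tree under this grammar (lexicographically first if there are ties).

b b

length 2: b b has 2 parse trees

Two derivations of b b:
  X0 ⇒ X1 b ⇒ b b
  X0 ⇒ b X2 ⇒ b b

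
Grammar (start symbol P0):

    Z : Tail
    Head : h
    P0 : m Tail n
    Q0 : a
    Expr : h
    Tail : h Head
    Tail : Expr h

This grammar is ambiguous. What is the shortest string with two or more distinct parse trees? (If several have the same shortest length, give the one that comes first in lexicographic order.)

length 4: m h h n has 2 parse trees

Two derivations of m h h n:
  P0 ⇒ m Tail n ⇒ m h Head n ⇒ m h h n
  P0 ⇒ m Tail n ⇒ m Expr h n ⇒ m h h n

m h h n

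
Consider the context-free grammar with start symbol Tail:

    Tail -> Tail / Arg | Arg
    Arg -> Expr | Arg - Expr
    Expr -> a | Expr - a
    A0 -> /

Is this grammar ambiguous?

Witness: a - a

Derivation 1: Tail ⇒ Arg ⇒ Expr ⇒ Expr - a ⇒ a - a
Derivation 2: Tail ⇒ Arg ⇒ Arg - Expr ⇒ Expr - Expr ⇒ a - Expr ⇒ a - a

Two distinct leftmost derivations for the same string.

Ambiguous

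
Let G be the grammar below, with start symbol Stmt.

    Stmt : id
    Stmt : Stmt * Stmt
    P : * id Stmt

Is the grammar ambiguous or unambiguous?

Witness: id * id * id

Derivation 1: Stmt ⇒ Stmt * Stmt ⇒ id * Stmt ⇒ id * Stmt * Stmt ⇒ id * id * Stmt ⇒ id * id * id
Derivation 2: Stmt ⇒ Stmt * Stmt ⇒ Stmt * Stmt * Stmt ⇒ id * Stmt * Stmt ⇒ id * id * Stmt ⇒ id * id * id

Two distinct leftmost derivations for the same string.

Ambiguous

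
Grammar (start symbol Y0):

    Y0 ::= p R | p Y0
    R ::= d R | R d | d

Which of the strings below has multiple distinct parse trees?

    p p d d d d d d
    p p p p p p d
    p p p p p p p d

p p d d d d d d

p p d d d d d d: 32 trees
p p p p p p d: 1 tree
p p p p p p p d: 1 tree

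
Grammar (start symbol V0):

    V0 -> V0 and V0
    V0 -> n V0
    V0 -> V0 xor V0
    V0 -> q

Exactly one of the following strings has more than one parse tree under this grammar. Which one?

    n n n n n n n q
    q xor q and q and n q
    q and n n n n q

n n n n n n n q: 1 tree
q xor q and q and n q: 5 trees
q and n n n n q: 1 tree

q xor q and q and n q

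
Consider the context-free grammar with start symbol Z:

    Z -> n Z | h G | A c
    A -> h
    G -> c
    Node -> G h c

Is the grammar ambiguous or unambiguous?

Witness: h c

Derivation 1: Z ⇒ h G ⇒ h c
Derivation 2: Z ⇒ A c ⇒ h c

Two distinct leftmost derivations for the same string.

Ambiguous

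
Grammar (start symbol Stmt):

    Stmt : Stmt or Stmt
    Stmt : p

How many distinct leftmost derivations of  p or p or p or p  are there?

Parse trees for p or p or p or p:
  [Stmt [Stmt p] or [Stmt [Stmt p] or [Stmt [Stmt p] or [Stmt p]]]]
  [Stmt [Stmt p] or [Stmt [Stmt [Stmt p] or [Stmt p]] or [Stmt p]]]
  [Stmt [Stmt [Stmt p] or [Stmt p]] or [Stmt [Stmt p] or [Stmt p]]]
  [Stmt [Stmt [Stmt p] or [Stmt [Stmt p] or [Stmt p]]] or [Stmt p]]
  [Stmt [Stmt [Stmt [Stmt p] or [Stmt p]] or [Stmt p]] or [Stmt p]]

5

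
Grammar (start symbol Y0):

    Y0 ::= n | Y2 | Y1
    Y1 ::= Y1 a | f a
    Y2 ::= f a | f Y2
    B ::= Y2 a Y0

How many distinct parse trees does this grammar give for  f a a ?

Parse trees for f a a:
  [Y0 [Y1 [Y1 f a] a]]

1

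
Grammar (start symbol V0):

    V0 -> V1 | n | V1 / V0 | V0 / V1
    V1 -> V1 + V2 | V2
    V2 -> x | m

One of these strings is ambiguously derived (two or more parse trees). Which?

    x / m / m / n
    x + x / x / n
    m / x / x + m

m / x / x + m

x / m / m / n: 1 tree
x + x / x / n: 1 tree
m / x / x + m: 4 trees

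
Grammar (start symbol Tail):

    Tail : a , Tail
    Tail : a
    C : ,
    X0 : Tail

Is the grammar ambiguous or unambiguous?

Unambiguous

(C, X0 are unreachable from Tail, so their rules don't affect L(Tail).) Right-recursive list with a separator: after each atom, whether the separator follows determines the rule. One parse per string.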